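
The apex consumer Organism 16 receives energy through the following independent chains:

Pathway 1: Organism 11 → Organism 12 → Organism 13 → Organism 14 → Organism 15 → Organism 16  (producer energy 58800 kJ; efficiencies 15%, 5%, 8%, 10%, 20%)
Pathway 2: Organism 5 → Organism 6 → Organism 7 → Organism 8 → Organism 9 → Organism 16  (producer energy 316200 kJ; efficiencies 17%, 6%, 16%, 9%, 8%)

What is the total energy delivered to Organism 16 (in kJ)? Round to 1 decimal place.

4.4 kJ

Pathway 1: 58800 × 0.15 × 0.05 × 0.08 × 0.1 × 0.2 = 0.7056 kJ
Pathway 2: 316200 × 0.17 × 0.06 × 0.16 × 0.09 × 0.08 = 3.71547648 kJ
Total at Organism 16: 0.7056 + 3.71547648 = 4.42107648 kJ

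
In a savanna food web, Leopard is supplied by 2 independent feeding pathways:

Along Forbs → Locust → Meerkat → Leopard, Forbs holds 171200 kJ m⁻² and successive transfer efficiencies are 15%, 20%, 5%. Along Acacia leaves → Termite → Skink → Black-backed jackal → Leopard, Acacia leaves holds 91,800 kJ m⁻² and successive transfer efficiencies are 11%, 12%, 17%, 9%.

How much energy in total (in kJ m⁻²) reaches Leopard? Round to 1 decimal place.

Via Forbs: 171200 × 0.15 × 0.2 × 0.05 = 256.8 kJ m⁻²
Via Acacia leaves: 91800 × 0.11 × 0.12 × 0.17 × 0.09 = 18.539928 kJ m⁻²
Total at Leopard: 256.8 + 18.539928 = 275.339928 kJ m⁻²

275.3 kJ m⁻²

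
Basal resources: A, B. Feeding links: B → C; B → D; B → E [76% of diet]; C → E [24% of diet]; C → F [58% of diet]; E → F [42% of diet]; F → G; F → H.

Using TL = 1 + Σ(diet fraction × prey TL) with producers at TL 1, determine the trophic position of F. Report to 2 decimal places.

C: 1 + 1 = 2
D: 1 + 1 = 2
E: 1 + (0.76×1 + 0.24×2) = 2.24
F: 1 + (0.58×2 + 0.42×2.24) = 3.1008
G: 1 + 3.1008 = 4.1008
H: 1 + 3.1008 = 4.1008

3.10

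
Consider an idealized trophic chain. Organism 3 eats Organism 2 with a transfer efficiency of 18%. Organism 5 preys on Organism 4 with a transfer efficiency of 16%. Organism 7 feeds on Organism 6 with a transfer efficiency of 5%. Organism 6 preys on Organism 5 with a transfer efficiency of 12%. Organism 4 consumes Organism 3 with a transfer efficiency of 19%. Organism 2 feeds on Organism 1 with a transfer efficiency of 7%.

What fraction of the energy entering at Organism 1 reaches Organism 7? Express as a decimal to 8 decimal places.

Product of link efficiencies: 0.07 × 0.18 × 0.19 × 0.16 × 0.12 × 0.05 = 0.00000229824

0.00000230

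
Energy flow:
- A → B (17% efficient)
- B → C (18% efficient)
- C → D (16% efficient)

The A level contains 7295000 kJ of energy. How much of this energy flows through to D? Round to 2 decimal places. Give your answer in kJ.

B: 7295000 × 0.17 = 1240150 kJ
C: 1240150 × 0.18 = 223227 kJ
D: 223227 × 0.16 = 35716.32 kJ

35716.32 kJ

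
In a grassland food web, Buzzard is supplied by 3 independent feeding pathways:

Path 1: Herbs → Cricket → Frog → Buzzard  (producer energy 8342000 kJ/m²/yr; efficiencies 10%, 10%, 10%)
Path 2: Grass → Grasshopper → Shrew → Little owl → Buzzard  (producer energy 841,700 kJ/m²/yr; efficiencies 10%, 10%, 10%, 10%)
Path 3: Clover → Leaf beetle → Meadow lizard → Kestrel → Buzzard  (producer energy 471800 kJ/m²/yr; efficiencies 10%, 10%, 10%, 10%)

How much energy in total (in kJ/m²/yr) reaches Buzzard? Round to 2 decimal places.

Path 1: 8342000 × 0.1 × 0.1 × 0.1 = 8342 kJ/m²/yr
Path 2: 841700 × 0.1 × 0.1 × 0.1 × 0.1 = 84.17 kJ/m²/yr
Path 3: 471800 × 0.1 × 0.1 × 0.1 × 0.1 = 47.18 kJ/m²/yr
Total at Buzzard: 8342 + 84.17 + 47.18 = 8473.35 kJ/m²/yr

8473.35 kJ/m²/yr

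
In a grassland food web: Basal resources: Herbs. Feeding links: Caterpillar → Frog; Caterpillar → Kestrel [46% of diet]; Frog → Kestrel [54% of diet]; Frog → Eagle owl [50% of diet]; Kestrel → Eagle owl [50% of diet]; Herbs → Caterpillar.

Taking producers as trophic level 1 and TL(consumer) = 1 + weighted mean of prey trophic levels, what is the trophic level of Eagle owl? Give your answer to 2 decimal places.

Caterpillar: 1 + 1 = 2
Frog: 1 + 2 = 3
Kestrel: 1 + (0.46×2 + 0.54×3) = 3.54
Eagle owl: 1 + (0.5×3 + 0.5×3.54) = 4.27

4.27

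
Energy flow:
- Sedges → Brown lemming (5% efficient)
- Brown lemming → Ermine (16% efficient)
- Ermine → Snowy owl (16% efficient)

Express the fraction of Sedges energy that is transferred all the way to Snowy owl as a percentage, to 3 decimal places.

0.128%

Product of link efficiencies: 0.05 × 0.16 × 0.16 = 0.00128
As a percentage: 0.00128 × 100 = 0.128%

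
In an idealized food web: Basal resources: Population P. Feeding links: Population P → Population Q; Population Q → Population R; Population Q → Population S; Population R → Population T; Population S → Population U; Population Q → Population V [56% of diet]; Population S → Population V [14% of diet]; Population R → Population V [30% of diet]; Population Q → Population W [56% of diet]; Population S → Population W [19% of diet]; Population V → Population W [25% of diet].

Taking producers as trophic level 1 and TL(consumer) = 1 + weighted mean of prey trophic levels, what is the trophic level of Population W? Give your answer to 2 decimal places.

Population Q: 1 + 1 = 2
Population R: 1 + 2 = 3
Population S: 1 + 2 = 3
Population T: 1 + 3 = 4
Population U: 1 + 3 = 4
Population V: 1 + (0.56×2 + 0.14×3 + 0.3×3) = 3.44
Population W: 1 + (0.56×2 + 0.19×3 + 0.25×3.44) = 3.55

3.55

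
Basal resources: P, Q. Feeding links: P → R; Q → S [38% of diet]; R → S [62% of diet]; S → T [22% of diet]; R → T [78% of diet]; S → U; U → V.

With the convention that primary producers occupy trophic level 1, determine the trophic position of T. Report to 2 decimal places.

R: 1 + 1 = 2
S: 1 + (0.38×1 + 0.62×2) = 2.62
T: 1 + (0.22×2.62 + 0.78×2) = 3.1364
U: 1 + 2.62 = 3.62
V: 1 + 3.62 = 4.62

3.14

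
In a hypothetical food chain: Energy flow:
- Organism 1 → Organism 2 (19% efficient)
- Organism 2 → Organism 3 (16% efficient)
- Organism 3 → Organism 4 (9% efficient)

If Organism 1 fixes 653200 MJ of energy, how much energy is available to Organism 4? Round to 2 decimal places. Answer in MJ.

Organism 2: 653200 × 0.19 = 124108 MJ
Organism 3: 124108 × 0.16 = 19857.28 MJ
Organism 4: 19857.28 × 0.09 = 1787.1552 MJ

1787.16 MJ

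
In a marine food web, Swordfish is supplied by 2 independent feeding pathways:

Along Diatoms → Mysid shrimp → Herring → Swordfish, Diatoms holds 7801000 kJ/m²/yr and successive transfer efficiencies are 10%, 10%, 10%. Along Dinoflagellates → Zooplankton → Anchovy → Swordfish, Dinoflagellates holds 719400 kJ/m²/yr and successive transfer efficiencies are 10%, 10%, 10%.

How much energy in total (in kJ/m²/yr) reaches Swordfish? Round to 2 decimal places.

Via Diatoms: 7801000 × 0.1 × 0.1 × 0.1 = 7801 kJ/m²/yr
Via Dinoflagellates: 719400 × 0.1 × 0.1 × 0.1 = 719.4 kJ/m²/yr
Total at Swordfish: 7801 + 719.4 = 8520.4 kJ/m²/yr

8520.40 kJ/m²/yr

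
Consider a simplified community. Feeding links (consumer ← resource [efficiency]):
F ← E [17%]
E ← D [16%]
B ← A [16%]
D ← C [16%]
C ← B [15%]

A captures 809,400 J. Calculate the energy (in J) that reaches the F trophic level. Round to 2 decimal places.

B: 809400 × 0.16 = 129504 J
C: 129504 × 0.15 = 19425.6 J
D: 19425.6 × 0.16 = 3108.096 J
E: 3108.096 × 0.16 = 497.29536 J
F: 497.29536 × 0.17 = 84.5402112 J

84.54 J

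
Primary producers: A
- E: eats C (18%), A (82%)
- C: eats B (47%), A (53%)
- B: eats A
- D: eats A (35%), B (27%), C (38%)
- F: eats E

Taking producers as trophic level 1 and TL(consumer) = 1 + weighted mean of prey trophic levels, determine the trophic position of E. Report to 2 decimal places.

2.26

B: 1 + 1 = 2
C: 1 + (0.47×2 + 0.53×1) = 2.47
D: 1 + (0.35×1 + 0.27×2 + 0.38×2.47) = 2.8286
E: 1 + (0.18×2.47 + 0.82×1) = 2.2646
F: 1 + 2.2646 = 3.2646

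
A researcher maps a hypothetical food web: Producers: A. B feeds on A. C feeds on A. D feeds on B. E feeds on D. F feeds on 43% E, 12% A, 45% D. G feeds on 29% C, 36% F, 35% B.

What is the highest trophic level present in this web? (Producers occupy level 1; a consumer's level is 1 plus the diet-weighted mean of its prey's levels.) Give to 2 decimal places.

4.19

B: 1 + 1 = 2
C: 1 + 1 = 2
D: 1 + 2 = 3
E: 1 + 3 = 4
F: 1 + (0.43×4 + 0.12×1 + 0.45×3) = 4.19
G: 1 + (0.29×2 + 0.36×4.19 + 0.35×2) = 3.7884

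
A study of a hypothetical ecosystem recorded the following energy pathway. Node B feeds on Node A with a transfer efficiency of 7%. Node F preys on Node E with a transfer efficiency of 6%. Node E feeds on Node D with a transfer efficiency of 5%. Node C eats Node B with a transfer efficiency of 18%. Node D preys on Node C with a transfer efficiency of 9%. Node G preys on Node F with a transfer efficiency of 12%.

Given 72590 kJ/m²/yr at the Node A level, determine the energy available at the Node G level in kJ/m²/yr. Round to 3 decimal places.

Node B: 72590 × 0.07 = 5081.3 kJ/m²/yr
Node C: 5081.3 × 0.18 = 914.634 kJ/m²/yr
Node D: 914.634 × 0.09 = 82.31706 kJ/m²/yr
Node E: 82.31706 × 0.05 = 4.115853 kJ/m²/yr
Node F: 4.115853 × 0.06 = 0.24695118 kJ/m²/yr
Node G: 0.24695118 × 0.12 = 0.0296341416 kJ/m²/yr

0.030 kJ/m²/yr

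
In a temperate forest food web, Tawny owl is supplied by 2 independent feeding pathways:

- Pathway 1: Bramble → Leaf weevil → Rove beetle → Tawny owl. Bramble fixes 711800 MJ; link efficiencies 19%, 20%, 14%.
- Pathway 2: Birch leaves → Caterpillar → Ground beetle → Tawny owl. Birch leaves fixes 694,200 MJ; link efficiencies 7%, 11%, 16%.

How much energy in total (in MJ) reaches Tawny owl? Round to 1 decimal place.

4642.0 MJ

Pathway 1: 711800 × 0.19 × 0.2 × 0.14 = 3786.776 MJ
Pathway 2: 694200 × 0.07 × 0.11 × 0.16 = 855.2544 MJ
Total at Tawny owl: 3786.776 + 855.2544 = 4642.0304 MJ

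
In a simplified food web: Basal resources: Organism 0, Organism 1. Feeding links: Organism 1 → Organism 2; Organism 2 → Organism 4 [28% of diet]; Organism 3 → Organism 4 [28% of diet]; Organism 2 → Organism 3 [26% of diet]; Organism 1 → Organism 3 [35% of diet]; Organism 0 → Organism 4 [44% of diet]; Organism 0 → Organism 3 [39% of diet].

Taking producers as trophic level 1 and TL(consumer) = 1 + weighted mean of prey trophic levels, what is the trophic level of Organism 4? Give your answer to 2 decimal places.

2.63

Organism 2: 1 + 1 = 2
Organism 3: 1 + (0.26×2 + 0.35×1 + 0.39×1) = 2.26
Organism 4: 1 + (0.44×1 + 0.28×2.26 + 0.28×2) = 2.6328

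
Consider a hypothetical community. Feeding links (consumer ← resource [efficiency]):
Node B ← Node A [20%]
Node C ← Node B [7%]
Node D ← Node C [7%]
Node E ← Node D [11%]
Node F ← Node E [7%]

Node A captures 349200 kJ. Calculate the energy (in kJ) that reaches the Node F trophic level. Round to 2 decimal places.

2.64 kJ

Node B: 349200 × 0.2 = 69840 kJ
Node C: 69840 × 0.07 = 4888.8 kJ
Node D: 4888.8 × 0.07 = 342.216 kJ
Node E: 342.216 × 0.11 = 37.64376 kJ
Node F: 37.64376 × 0.07 = 2.6350632 kJ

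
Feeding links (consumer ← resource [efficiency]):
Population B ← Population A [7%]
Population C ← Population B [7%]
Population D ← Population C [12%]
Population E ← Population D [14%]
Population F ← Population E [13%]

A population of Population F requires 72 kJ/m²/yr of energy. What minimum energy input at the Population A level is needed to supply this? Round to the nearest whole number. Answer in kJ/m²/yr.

Cumulative transfer efficiency: 0.07 × 0.07 × 0.12 × 0.14 × 0.13 = 0.0000107016
Population A energy = 72 / 0.0000107016 = 6727966 kJ/m²/yr

6727966 kJ/m²/yr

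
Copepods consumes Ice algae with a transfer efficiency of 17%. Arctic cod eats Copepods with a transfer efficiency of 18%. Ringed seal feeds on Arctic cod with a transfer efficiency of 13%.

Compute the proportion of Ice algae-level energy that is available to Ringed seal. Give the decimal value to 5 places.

Product of link efficiencies: 0.17 × 0.18 × 0.13 = 0.003978

0.00398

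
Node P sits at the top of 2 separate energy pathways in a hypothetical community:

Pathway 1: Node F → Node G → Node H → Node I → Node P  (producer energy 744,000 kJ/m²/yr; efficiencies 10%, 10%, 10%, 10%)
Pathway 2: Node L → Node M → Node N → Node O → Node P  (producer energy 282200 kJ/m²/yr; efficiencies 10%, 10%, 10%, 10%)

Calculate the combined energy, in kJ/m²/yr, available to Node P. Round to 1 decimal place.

Pathway 1: 744000 × 0.1 × 0.1 × 0.1 × 0.1 = 74.4 kJ/m²/yr
Pathway 2: 282200 × 0.1 × 0.1 × 0.1 × 0.1 = 28.22 kJ/m²/yr
Total at Node P: 74.4 + 28.22 = 102.62 kJ/m²/yr

102.6 kJ/m²/yr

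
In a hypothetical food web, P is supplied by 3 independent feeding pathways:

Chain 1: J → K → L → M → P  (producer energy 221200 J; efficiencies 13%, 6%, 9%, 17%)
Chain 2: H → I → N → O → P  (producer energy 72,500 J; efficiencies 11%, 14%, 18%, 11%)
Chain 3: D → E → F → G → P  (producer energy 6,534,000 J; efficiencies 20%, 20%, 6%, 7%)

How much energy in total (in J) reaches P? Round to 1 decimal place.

1146.2 J

Chain 1: 221200 × 0.13 × 0.06 × 0.09 × 0.17 = 26.398008 J
Chain 2: 72500 × 0.11 × 0.14 × 0.18 × 0.11 = 22.1067 J
Chain 3: 6534000 × 0.2 × 0.2 × 0.06 × 0.07 = 1097.712 J
Total at P: 26.398008 + 22.1067 + 1097.712 = 1146.216708 J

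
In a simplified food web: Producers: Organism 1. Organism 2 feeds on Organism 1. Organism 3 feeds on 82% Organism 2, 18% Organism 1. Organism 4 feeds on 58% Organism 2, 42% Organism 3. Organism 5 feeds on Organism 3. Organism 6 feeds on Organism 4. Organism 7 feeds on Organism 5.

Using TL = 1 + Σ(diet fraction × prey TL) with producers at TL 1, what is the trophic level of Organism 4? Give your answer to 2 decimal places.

Organism 2: 1 + 1 = 2
Organism 3: 1 + (0.82×2 + 0.18×1) = 2.82
Organism 4: 1 + (0.58×2 + 0.42×2.82) = 3.3444
Organism 5: 1 + 2.82 = 3.82
Organism 6: 1 + 3.3444 = 4.3444
Organism 7: 1 + 3.82 = 4.82

3.34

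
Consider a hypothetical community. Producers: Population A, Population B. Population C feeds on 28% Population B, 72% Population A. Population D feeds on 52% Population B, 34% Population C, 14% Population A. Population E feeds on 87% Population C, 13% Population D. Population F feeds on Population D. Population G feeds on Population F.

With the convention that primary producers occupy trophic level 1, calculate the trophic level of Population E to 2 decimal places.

Population C: 1 + (0.28×1 + 0.72×1) = 2
Population D: 1 + (0.52×1 + 0.34×2 + 0.14×1) = 2.34
Population E: 1 + (0.87×2 + 0.13×2.34) = 3.0442
Population F: 1 + 2.34 = 3.34
Population G: 1 + 3.34 = 4.34

3.04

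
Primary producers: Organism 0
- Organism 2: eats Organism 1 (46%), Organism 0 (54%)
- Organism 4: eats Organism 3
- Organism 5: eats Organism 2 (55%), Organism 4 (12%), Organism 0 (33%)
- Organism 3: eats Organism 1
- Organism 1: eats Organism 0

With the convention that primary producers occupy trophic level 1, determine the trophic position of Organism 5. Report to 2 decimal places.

3.16

Organism 1: 1 + 1 = 2
Organism 2: 1 + (0.46×2 + 0.54×1) = 2.46
Organism 3: 1 + 2 = 3
Organism 4: 1 + 3 = 4
Organism 5: 1 + (0.55×2.46 + 0.12×4 + 0.33×1) = 3.163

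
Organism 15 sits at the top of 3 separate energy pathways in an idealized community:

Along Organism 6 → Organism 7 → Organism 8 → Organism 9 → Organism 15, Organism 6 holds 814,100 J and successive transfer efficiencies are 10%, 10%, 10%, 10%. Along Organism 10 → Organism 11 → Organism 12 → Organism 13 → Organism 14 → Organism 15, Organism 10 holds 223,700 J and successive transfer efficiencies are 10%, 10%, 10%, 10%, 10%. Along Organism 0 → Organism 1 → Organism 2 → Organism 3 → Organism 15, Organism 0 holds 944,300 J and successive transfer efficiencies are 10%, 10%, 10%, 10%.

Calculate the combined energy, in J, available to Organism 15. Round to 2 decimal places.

178.08 J

Via Organism 6: 814100 × 0.1 × 0.1 × 0.1 × 0.1 = 81.41 J
Via Organism 10: 223700 × 0.1 × 0.1 × 0.1 × 0.1 × 0.1 = 2.237 J
Via Organism 0: 944300 × 0.1 × 0.1 × 0.1 × 0.1 = 94.43 J
Total at Organism 15: 81.41 + 2.237 + 94.43 = 178.077 J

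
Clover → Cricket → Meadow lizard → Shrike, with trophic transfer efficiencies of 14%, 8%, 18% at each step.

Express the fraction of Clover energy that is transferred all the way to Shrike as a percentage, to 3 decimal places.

Product of link efficiencies: 0.14 × 0.08 × 0.18 = 0.002016
As a percentage: 0.002016 × 100 = 0.202%

0.202%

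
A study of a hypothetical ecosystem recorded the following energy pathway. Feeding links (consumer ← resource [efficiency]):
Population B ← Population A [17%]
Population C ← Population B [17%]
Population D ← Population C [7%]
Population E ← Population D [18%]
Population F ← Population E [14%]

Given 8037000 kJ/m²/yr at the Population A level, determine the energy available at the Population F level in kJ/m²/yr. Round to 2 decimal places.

409.72 kJ/m²/yr

Population B: 8037000 × 0.17 = 1366290 kJ/m²/yr
Population C: 1366290 × 0.17 = 232269.3 kJ/m²/yr
Population D: 232269.3 × 0.07 = 16258.851 kJ/m²/yr
Population E: 16258.851 × 0.18 = 2926.59318 kJ/m²/yr
Population F: 2926.59318 × 0.14 = 409.7230452 kJ/m²/yr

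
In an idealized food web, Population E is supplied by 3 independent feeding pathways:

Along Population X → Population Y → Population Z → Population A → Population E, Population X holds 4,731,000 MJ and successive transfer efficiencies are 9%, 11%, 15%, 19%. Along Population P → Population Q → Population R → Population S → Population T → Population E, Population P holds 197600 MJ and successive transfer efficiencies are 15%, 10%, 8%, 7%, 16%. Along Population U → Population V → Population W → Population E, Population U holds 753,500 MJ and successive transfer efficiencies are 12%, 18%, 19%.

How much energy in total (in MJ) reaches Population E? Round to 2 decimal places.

4429.87 MJ

Via Population X: 4731000 × 0.09 × 0.11 × 0.15 × 0.19 = 1334.85165 MJ
Via Population P: 197600 × 0.15 × 0.1 × 0.08 × 0.07 × 0.16 = 2.655744 MJ
Via Population U: 753500 × 0.12 × 0.18 × 0.19 = 3092.364 MJ
Total at Population E: 1334.85165 + 2.655744 + 3092.364 = 4429.871394 MJ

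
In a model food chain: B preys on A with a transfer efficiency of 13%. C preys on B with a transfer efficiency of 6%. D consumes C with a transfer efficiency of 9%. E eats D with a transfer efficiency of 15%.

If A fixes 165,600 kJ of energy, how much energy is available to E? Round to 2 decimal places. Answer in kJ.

B: 165600 × 0.13 = 21528 kJ
C: 21528 × 0.06 = 1291.68 kJ
D: 1291.68 × 0.09 = 116.2512 kJ
E: 116.2512 × 0.15 = 17.43768 kJ

17.44 kJ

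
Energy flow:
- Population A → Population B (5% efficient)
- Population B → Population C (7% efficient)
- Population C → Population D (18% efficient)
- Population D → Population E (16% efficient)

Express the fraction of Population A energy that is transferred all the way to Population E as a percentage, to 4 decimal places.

0.0101%

Product of link efficiencies: 0.05 × 0.07 × 0.18 × 0.16 = 0.0001008
As a percentage: 0.0001008 × 100 = 0.0101%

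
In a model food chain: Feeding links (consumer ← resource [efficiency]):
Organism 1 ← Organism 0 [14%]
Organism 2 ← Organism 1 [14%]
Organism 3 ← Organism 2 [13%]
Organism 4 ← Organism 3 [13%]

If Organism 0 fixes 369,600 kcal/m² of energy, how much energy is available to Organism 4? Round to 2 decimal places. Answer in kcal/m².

122.43 kcal/m²

Organism 1: 369600 × 0.14 = 51744 kcal/m²
Organism 2: 51744 × 0.14 = 7244.16 kcal/m²
Organism 3: 7244.16 × 0.13 = 941.7408 kcal/m²
Organism 4: 941.7408 × 0.13 = 122.426304 kcal/m²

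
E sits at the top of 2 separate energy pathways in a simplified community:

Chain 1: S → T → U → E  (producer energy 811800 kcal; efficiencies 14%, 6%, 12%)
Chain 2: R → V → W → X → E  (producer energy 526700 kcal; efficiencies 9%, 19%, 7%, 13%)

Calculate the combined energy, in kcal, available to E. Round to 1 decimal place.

900.3 kcal

Chain 1: 811800 × 0.14 × 0.06 × 0.12 = 818.2944 kcal
Chain 2: 526700 × 0.09 × 0.19 × 0.07 × 0.13 = 81.959787 kcal
Total at E: 818.2944 + 81.959787 = 900.254187 kcal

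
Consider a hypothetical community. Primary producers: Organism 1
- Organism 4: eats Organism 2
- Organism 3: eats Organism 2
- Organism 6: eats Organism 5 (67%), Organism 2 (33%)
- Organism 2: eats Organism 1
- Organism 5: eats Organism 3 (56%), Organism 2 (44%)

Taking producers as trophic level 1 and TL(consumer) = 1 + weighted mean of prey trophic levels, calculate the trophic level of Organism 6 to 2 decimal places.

Organism 2: 1 + 1 = 2
Organism 3: 1 + 2 = 3
Organism 4: 1 + 2 = 3
Organism 5: 1 + (0.56×3 + 0.44×2) = 3.56
Organism 6: 1 + (0.67×3.56 + 0.33×2) = 4.0452

4.05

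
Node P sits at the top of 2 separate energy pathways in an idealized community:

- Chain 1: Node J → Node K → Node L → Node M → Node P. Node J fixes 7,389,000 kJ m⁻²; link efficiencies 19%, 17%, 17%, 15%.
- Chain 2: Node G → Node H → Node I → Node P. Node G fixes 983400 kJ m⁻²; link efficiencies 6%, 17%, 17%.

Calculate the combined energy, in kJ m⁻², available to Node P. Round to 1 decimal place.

Chain 1: 7389000 × 0.19 × 0.17 × 0.17 × 0.15 = 6085.94985 kJ m⁻²
Chain 2: 983400 × 0.06 × 0.17 × 0.17 = 1705.2156 kJ m⁻²
Total at Node P: 6085.94985 + 1705.2156 = 7791.16545 kJ m⁻²

7791.2 kJ m⁻²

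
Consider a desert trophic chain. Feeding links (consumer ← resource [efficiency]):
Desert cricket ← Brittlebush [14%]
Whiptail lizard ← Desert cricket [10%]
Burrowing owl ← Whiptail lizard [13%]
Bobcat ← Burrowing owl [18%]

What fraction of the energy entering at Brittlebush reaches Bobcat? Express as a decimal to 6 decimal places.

0.000328

Product of link efficiencies: 0.14 × 0.1 × 0.13 × 0.18 = 0.0003276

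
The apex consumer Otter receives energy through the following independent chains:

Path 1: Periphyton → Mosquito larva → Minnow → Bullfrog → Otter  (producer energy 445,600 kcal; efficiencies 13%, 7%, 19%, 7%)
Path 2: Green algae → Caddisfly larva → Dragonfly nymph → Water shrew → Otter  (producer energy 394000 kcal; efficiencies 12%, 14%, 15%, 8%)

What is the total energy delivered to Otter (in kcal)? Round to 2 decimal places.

Path 1: 445600 × 0.13 × 0.07 × 0.19 × 0.07 = 53.930968 kcal
Path 2: 394000 × 0.12 × 0.14 × 0.15 × 0.08 = 79.4304 kcal
Total at Otter: 53.930968 + 79.4304 = 133.361368 kcal

133.36 kcal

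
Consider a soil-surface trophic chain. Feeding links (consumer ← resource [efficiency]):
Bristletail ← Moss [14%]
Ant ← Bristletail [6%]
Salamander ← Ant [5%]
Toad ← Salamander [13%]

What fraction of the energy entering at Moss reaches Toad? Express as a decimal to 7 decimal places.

Product of link efficiencies: 0.14 × 0.06 × 0.05 × 0.13 = 0.0000546

0.0000546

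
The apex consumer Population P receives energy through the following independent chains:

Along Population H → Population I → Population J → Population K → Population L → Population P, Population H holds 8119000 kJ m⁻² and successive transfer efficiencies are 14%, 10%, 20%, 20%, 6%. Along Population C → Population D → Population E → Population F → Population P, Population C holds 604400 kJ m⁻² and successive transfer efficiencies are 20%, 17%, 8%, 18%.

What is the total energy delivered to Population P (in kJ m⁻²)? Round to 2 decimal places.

Via Population H: 8119000 × 0.14 × 0.1 × 0.2 × 0.2 × 0.06 = 272.7984 kJ m⁻²
Via Population C: 604400 × 0.2 × 0.17 × 0.08 × 0.18 = 295.91424 kJ m⁻²
Total at Population P: 272.7984 + 295.91424 = 568.71264 kJ m⁻²

568.71 kJ m⁻²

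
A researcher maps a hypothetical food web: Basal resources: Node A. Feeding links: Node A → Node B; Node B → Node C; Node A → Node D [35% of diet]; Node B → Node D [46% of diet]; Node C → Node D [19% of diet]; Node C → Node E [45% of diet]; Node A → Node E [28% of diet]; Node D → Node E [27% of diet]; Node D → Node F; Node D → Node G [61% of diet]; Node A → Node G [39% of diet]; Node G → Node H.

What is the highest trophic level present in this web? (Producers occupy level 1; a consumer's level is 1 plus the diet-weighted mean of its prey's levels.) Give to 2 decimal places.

4.12

Node B: 1 + 1 = 2
Node C: 1 + 2 = 3
Node D: 1 + (0.35×1 + 0.46×2 + 0.19×3) = 2.84
Node E: 1 + (0.45×3 + 0.28×1 + 0.27×2.84) = 3.3968
Node F: 1 + 2.84 = 3.84
Node G: 1 + (0.61×2.84 + 0.39×1) = 3.1224
Node H: 1 + 3.1224 = 4.1224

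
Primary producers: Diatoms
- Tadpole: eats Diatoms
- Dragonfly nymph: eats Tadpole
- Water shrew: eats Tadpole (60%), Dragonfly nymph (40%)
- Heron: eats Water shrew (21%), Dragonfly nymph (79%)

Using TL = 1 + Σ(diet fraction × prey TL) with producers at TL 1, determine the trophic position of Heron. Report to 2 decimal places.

Tadpole: 1 + 1 = 2
Dragonfly nymph: 1 + 2 = 3
Water shrew: 1 + (0.6×2 + 0.4×3) = 3.4
Heron: 1 + (0.21×3.4 + 0.79×3) = 4.084

4.08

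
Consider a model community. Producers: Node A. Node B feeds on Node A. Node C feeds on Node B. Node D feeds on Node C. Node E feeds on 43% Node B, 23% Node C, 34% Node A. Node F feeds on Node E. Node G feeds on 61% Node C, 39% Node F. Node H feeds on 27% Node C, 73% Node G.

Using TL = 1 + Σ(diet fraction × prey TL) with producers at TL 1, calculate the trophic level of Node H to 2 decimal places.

4.98

Node B: 1 + 1 = 2
Node C: 1 + 2 = 3
Node D: 1 + 3 = 4
Node E: 1 + (0.43×2 + 0.23×3 + 0.34×1) = 2.89
Node F: 1 + 2.89 = 3.89
Node G: 1 + (0.61×3 + 0.39×3.89) = 4.3471
Node H: 1 + (0.27×3 + 0.73×4.3471) = 4.983383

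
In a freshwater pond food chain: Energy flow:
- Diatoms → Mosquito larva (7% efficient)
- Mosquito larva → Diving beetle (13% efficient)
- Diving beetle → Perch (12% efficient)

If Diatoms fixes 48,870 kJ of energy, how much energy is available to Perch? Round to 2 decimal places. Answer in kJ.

53.37 kJ

Mosquito larva: 48870 × 0.07 = 3420.9 kJ
Diving beetle: 3420.9 × 0.13 = 444.717 kJ
Perch: 444.717 × 0.12 = 53.36604 kJ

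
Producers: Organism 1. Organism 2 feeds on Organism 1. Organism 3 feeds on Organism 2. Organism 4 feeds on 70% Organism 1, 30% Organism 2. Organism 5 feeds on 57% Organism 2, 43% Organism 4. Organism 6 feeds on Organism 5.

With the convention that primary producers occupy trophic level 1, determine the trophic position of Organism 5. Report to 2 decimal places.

Organism 2: 1 + 1 = 2
Organism 3: 1 + 2 = 3
Organism 4: 1 + (0.7×1 + 0.3×2) = 2.3
Organism 5: 1 + (0.57×2 + 0.43×2.3) = 3.129
Organism 6: 1 + 3.129 = 4.129

3.13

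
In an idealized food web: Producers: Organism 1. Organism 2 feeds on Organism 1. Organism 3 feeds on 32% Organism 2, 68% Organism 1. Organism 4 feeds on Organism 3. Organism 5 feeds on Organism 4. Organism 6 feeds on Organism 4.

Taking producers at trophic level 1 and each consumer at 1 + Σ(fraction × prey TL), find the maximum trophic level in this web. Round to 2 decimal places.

4.32

Organism 2: 1 + 1 = 2
Organism 3: 1 + (0.32×2 + 0.68×1) = 2.32
Organism 4: 1 + 2.32 = 3.32
Organism 5: 1 + 3.32 = 4.32
Organism 6: 1 + 3.32 = 4.32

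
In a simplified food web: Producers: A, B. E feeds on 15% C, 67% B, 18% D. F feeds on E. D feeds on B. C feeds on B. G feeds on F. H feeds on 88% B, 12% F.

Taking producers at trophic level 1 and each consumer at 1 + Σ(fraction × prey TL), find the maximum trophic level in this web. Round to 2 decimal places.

C: 1 + 1 = 2
D: 1 + 1 = 2
E: 1 + (0.15×2 + 0.67×1 + 0.18×2) = 2.33
F: 1 + 2.33 = 3.33
G: 1 + 3.33 = 4.33
H: 1 + (0.88×1 + 0.12×3.33) = 2.2796

4.33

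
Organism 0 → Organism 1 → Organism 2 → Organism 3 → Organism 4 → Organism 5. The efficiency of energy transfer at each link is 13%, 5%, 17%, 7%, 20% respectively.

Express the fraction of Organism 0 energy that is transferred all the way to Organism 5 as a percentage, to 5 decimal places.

Product of link efficiencies: 0.13 × 0.05 × 0.17 × 0.07 × 0.2 = 0.00001547
As a percentage: 0.00001547 × 100 = 0.00155%

0.00155%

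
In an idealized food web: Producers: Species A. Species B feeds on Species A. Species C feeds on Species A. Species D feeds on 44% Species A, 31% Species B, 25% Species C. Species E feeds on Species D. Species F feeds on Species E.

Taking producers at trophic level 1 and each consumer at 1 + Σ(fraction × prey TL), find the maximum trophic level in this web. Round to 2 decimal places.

Species B: 1 + 1 = 2
Species C: 1 + 1 = 2
Species D: 1 + (0.44×1 + 0.31×2 + 0.25×2) = 2.56
Species E: 1 + 2.56 = 3.56
Species F: 1 + 3.56 = 4.56

4.56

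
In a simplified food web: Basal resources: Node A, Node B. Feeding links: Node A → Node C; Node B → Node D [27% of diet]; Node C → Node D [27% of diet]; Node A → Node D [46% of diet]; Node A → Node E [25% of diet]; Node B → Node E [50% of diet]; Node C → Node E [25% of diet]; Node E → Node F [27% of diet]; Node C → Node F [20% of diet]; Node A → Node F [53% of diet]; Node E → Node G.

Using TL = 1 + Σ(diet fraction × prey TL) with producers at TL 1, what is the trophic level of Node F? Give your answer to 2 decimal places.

2.54

Node C: 1 + 1 = 2
Node D: 1 + (0.27×1 + 0.27×2 + 0.46×1) = 2.27
Node E: 1 + (0.25×1 + 0.5×1 + 0.25×2) = 2.25
Node F: 1 + (0.27×2.25 + 0.2×2 + 0.53×1) = 2.5375
Node G: 1 + 2.25 = 3.25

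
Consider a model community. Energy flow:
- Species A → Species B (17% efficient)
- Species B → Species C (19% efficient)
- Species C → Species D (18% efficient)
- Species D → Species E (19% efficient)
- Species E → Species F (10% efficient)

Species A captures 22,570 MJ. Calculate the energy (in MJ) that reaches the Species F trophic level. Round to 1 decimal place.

Species B: 22570 × 0.17 = 3836.9 MJ
Species C: 3836.9 × 0.19 = 729.011 MJ
Species D: 729.011 × 0.18 = 131.22198 MJ
Species E: 131.22198 × 0.19 = 24.9321762 MJ
Species F: 24.9321762 × 0.1 = 2.49321762 MJ

2.5 MJ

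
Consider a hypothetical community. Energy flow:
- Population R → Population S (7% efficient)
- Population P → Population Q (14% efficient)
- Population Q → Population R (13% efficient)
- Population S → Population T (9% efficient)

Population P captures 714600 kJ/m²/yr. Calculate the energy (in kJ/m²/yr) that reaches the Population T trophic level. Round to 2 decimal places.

Population Q: 714600 × 0.14 = 100044 kJ/m²/yr
Population R: 100044 × 0.13 = 13005.72 kJ/m²/yr
Population S: 13005.72 × 0.07 = 910.4004 kJ/m²/yr
Population T: 910.4004 × 0.09 = 81.936036 kJ/m²/yr

81.94 kJ/m²/yr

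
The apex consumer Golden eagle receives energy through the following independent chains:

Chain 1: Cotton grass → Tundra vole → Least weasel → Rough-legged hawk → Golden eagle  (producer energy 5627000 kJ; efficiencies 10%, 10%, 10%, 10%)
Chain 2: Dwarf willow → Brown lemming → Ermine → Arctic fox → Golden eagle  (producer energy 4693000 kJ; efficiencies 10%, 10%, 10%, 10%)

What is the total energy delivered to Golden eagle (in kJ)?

1032 kJ

Chain 1: 5627000 × 0.1 × 0.1 × 0.1 × 0.1 = 562.7 kJ
Chain 2: 4693000 × 0.1 × 0.1 × 0.1 × 0.1 = 469.3 kJ
Total at Golden eagle: 562.7 + 469.3 = 1032 kJ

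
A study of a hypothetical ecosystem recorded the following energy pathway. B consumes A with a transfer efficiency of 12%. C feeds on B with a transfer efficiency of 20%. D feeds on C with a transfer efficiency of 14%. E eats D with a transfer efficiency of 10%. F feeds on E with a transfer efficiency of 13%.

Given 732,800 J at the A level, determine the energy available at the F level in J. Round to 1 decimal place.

32.0 J

B: 732800 × 0.12 = 87936 J
C: 87936 × 0.2 = 17587.2 J
D: 17587.2 × 0.14 = 2462.208 J
E: 2462.208 × 0.1 = 246.2208 J
F: 246.2208 × 0.13 = 32.008704 J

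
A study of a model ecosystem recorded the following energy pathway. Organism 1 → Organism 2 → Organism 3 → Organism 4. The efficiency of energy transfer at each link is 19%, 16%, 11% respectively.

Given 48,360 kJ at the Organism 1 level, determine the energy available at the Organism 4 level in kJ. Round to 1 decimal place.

Organism 2: 48360 × 0.19 = 9188.4 kJ
Organism 3: 9188.4 × 0.16 = 1470.144 kJ
Organism 4: 1470.144 × 0.11 = 161.71584 kJ

161.7 kJ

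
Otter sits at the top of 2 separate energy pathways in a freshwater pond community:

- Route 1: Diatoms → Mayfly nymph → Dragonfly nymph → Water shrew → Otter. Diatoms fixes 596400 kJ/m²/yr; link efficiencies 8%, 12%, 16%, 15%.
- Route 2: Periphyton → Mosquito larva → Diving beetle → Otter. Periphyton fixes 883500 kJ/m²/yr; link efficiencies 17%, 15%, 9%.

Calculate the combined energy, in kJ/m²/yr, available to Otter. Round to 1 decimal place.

Route 1: 596400 × 0.08 × 0.12 × 0.16 × 0.15 = 137.41056 kJ/m²/yr
Route 2: 883500 × 0.17 × 0.15 × 0.09 = 2027.6325 kJ/m²/yr
Total at Otter: 137.41056 + 2027.6325 = 2165.04306 kJ/m²/yr

2165.0 kJ/m²/yr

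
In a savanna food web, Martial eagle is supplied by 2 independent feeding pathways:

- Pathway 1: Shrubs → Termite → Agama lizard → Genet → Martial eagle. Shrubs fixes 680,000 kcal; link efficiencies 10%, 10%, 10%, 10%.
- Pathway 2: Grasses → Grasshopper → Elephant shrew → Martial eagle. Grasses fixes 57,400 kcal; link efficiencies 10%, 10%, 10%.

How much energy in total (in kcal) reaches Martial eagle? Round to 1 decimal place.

125.4 kcal

Pathway 1: 680000 × 0.1 × 0.1 × 0.1 × 0.1 = 68 kcal
Pathway 2: 57400 × 0.1 × 0.1 × 0.1 = 57.4 kcal
Total at Martial eagle: 68 + 57.4 = 125.4 kcal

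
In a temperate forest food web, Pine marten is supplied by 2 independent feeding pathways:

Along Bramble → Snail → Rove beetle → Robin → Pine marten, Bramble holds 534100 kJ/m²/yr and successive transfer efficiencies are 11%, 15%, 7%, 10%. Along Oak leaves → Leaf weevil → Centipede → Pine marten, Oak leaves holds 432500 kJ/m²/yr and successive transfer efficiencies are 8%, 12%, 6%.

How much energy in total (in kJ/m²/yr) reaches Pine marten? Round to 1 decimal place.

Via Bramble: 534100 × 0.11 × 0.15 × 0.07 × 0.1 = 61.68855 kJ/m²/yr
Via Oak leaves: 432500 × 0.08 × 0.12 × 0.06 = 249.12 kJ/m²/yr
Total at Pine marten: 61.68855 + 249.12 = 310.80855 kJ/m²/yr

310.8 kJ/m²/yr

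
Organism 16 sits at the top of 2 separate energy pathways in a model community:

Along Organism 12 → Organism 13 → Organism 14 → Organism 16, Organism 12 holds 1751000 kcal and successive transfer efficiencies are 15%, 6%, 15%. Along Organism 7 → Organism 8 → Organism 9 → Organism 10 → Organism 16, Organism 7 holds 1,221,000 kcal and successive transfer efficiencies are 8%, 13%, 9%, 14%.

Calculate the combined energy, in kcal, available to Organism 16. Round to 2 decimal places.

Via Organism 12: 1751000 × 0.15 × 0.06 × 0.15 = 2363.85 kcal
Via Organism 7: 1221000 × 0.08 × 0.13 × 0.09 × 0.14 = 159.99984 kcal
Total at Organism 16: 2363.85 + 159.99984 = 2523.84984 kcal

2523.85 kcal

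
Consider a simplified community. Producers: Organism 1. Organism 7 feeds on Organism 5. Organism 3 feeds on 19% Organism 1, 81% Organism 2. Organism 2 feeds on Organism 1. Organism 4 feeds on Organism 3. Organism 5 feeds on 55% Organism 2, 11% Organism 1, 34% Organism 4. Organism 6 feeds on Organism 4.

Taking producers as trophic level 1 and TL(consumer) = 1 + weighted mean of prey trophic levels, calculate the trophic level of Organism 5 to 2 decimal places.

Organism 2: 1 + 1 = 2
Organism 3: 1 + (0.19×1 + 0.81×2) = 2.81
Organism 4: 1 + 2.81 = 3.81
Organism 5: 1 + (0.55×2 + 0.11×1 + 0.34×3.81) = 3.5054
Organism 6: 1 + 3.81 = 4.81
Organism 7: 1 + 3.5054 = 4.5054

3.51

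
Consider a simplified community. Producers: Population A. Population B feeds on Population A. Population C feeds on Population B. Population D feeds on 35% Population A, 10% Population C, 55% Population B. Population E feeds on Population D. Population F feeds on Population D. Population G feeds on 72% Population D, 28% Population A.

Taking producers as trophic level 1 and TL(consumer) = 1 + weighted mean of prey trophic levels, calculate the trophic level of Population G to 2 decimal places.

3.26

Population B: 1 + 1 = 2
Population C: 1 + 2 = 3
Population D: 1 + (0.35×1 + 0.1×3 + 0.55×2) = 2.75
Population E: 1 + 2.75 = 3.75
Population F: 1 + 2.75 = 3.75
Population G: 1 + (0.72×2.75 + 0.28×1) = 3.26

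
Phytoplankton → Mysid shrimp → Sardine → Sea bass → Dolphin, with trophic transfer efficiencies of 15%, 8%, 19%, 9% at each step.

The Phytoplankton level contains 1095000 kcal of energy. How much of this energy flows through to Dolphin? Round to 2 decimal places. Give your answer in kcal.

Mysid shrimp: 1095000 × 0.15 = 164250 kcal
Sardine: 164250 × 0.08 = 13140 kcal
Sea bass: 13140 × 0.19 = 2496.6 kcal
Dolphin: 2496.6 × 0.09 = 224.694 kcal

224.69 kcal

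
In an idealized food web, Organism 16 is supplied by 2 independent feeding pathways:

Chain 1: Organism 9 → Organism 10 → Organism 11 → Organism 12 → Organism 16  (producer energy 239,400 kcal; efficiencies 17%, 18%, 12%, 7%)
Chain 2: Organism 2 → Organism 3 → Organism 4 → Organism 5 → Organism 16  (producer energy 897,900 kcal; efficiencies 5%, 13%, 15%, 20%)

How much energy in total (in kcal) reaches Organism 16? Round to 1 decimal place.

236.6 kcal

Chain 1: 239400 × 0.17 × 0.18 × 0.12 × 0.07 = 61.535376 kcal
Chain 2: 897900 × 0.05 × 0.13 × 0.15 × 0.2 = 175.0905 kcal
Total at Organism 16: 61.535376 + 175.0905 = 236.625876 kcal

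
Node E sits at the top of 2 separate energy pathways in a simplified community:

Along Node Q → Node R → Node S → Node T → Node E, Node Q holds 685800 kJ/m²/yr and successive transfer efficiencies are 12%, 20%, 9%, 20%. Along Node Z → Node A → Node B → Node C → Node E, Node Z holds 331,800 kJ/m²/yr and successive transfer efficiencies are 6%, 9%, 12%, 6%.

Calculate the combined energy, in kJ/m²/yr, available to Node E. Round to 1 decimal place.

Via Node Q: 685800 × 0.12 × 0.2 × 0.09 × 0.2 = 296.2656 kJ/m²/yr
Via Node Z: 331800 × 0.06 × 0.09 × 0.12 × 0.06 = 12.900384 kJ/m²/yr
Total at Node E: 296.2656 + 12.900384 = 309.165984 kJ/m²/yr

309.2 kJ/m²/yr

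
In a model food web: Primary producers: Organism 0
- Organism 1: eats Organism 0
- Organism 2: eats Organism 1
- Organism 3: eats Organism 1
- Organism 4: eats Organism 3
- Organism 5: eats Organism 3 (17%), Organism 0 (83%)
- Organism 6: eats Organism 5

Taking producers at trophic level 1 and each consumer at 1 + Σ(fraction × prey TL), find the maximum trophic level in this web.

4

Organism 1: 1 + 1 = 2
Organism 2: 1 + 2 = 3
Organism 3: 1 + 2 = 3
Organism 4: 1 + 3 = 4
Organism 5: 1 + (0.17×3 + 0.83×1) = 2.34
Organism 6: 1 + 2.34 = 3.34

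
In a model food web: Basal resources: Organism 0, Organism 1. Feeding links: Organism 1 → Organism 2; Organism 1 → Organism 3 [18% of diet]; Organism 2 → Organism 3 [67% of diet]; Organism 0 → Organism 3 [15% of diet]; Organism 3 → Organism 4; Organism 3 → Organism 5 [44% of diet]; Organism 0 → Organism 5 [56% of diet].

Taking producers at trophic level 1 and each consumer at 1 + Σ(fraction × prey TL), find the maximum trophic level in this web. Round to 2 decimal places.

Organism 2: 1 + 1 = 2
Organism 3: 1 + (0.18×1 + 0.67×2 + 0.15×1) = 2.67
Organism 4: 1 + 2.67 = 3.67
Organism 5: 1 + (0.44×2.67 + 0.56×1) = 2.7348

3.67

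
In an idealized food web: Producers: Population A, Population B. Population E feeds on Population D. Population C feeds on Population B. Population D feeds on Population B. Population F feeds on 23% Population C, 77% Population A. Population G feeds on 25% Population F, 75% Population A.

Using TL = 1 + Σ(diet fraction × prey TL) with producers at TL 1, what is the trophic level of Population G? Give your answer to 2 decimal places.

2.31

Population C: 1 + 1 = 2
Population D: 1 + 1 = 2
Population E: 1 + 2 = 3
Population F: 1 + (0.23×2 + 0.77×1) = 2.23
Population G: 1 + (0.25×2.23 + 0.75×1) = 2.3075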